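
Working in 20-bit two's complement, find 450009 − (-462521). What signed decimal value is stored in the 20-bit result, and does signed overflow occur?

450009 → 01101101110111011001
-462521 → 10001111000101000111
Subtract via negate-and-add: invert 10001111000101000111 + 1 = 01110000111010111001 (i.e. 462521).
  01101101110111011001
+ 01110000111010111001
= 11011110110010010010
Result 11011110110010010010: MSB = 1 → 912530 − 1048576 = -136046.
Both addends (after negating the subtrahend) are non-negative but the stored result is negative: signed overflow. The true value 450009 − (-462521) = 912530 lies outside [-524288, 524287].

-136046; overflow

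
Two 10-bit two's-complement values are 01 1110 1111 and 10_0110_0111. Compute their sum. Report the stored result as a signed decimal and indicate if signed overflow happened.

86; no overflow

01 1110 1111 → 0111101111 = 495 (signed)
10_0110_0111 → 1001100111 = -409 (signed)
  0111101111
+ 1001100111
= 0001010110  (discard carry-out 1)
Result 0001010110: MSB = 0 → value 86.
Addends have opposite signs, so signed overflow cannot occur.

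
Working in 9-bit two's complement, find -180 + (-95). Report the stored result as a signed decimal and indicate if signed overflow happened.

237; overflow

-180 → 101001100
-95 → 110100001
  101001100
+ 110100001
= 011101101  (discard carry-out 1)
Result 011101101: MSB = 0 → value 237.
Both addends are negative but the stored result is non-negative: signed overflow. The true value -180 + (-95) = -275 lies outside [-256, 255].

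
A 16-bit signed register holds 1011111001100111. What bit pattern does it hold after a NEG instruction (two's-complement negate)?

0100000110011001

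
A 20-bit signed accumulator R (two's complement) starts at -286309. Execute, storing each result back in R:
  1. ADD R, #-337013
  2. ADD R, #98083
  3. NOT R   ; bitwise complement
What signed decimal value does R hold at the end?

Start: R = -286309 = 10111010000110011011.
R = -286309 + (-337013) = -623322; wraps to 425254 = 01100111110100100110
R = 425254 + 98083 = 523337 = 01111111110001001001
R = NOT 01111111110001001001 = 10000000001110110110 = -523338

-523338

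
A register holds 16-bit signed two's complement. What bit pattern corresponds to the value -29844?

1000101101101100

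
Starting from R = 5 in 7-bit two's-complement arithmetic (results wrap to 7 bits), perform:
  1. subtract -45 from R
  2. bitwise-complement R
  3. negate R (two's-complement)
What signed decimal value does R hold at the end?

51

Start: R = 5 = 0000101.
R = 5 − (-45) = 50 = 0110010
R = NOT 0110010 = 1001101 = -51
R = −(-51) = 51 = 0110011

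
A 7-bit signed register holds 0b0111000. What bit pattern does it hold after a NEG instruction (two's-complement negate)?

Invert: 1000111. Add 1: 1001000.

1001000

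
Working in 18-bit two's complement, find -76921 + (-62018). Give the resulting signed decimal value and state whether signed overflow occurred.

-76921 → 101101001110000111
-62018 → 110000110110111110
  101101001110000111
+ 110000110110111110
= 011110000101000101  (discard carry-out 1)
Result 011110000101000101: MSB = 0 → value 123205.
Both addends are negative but the stored result is non-negative: signed overflow. The true value -76921 + (-62018) = -138939 lies outside [-131072, 131071].

123205; overflow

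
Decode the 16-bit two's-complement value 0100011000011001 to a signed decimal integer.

17945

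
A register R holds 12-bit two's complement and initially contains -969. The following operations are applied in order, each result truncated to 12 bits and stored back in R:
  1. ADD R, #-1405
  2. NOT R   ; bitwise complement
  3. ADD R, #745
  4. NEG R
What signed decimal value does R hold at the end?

978

Start: R = -969 = 110000110111.
R = -969 + (-1405) = -2374; wraps to 1722 = 011010111010
R = NOT 011010111010 = 100101000101 = -1723
R = -1723 + 745 = -978 = 110000101110
R = −(-978) = 978 = 001111010010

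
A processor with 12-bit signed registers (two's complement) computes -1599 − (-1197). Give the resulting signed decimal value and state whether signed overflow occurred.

-402; no overflow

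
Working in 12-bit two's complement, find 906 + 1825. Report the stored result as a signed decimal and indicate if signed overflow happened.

906 → 001110001010
1825 → 011100100001
  001110001010
+ 011100100001
= 101010101011
Result 101010101011: MSB = 1 → 2731 − 4096 = -1365.
Both addends are non-negative but the stored result is negative: signed overflow. The true value 906 + 1825 = 2731 lies outside [-2048, 2047].

-1365; overflow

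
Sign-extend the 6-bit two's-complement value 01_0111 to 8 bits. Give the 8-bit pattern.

00010111

MSB of 010111 is 0; replicate it into the new high bits.
00|010111 → 00010111 (still 23).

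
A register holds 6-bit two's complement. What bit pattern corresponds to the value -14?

|-14| = 14 = 001110 in 6 bits.
Invert the bits: 110001. Add 1: 110010.

110010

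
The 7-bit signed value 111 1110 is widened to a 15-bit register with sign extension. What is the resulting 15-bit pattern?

111111111111110

MSB of 1111110 is 1; replicate it into the new high bits.
11111111|1111110 → 111111111111110 (still -2).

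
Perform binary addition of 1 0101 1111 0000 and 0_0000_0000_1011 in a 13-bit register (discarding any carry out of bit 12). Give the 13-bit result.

1010111111011

  1010111110000
+ 0000000001011
= 1010111111011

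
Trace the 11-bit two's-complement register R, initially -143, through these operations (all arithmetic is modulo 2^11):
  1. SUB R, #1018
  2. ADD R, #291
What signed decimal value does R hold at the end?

-870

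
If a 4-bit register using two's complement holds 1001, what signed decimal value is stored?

-7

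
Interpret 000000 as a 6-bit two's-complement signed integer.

0

MSB is 0, so the value is non-negative: 000000 = 0.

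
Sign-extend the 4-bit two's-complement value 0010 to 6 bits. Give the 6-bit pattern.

000010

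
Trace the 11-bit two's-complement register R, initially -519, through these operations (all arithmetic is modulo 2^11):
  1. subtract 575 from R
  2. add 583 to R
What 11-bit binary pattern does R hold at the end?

11000000001

Start: R = -519 = 10111111001.
R = -519 − 575 = -1094; wraps to 954 = 01110111010
R = 954 + 583 = 1537; wraps to -511 = 11000000001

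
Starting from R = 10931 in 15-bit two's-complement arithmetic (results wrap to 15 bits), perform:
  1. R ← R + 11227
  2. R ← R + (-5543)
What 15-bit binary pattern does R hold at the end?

100000011100111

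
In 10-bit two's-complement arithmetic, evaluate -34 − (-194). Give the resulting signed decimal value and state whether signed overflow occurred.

-34 → 1111011110
-194 → 1100111110
Subtract via negate-and-add: invert 1100111110 + 1 = 0011000010 (i.e. 194).
  1111011110
+ 0011000010
= 0010100000  (discard carry-out 1)
Result 0010100000: MSB = 0 → value 160.
Addends (after negating the subtrahend) have opposite signs, so signed overflow cannot occur.

160; no overflow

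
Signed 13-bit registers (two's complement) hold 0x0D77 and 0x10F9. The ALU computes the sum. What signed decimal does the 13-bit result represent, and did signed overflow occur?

-400; no overflow

0x0D77 = 0110101110111 = 3447 (signed)
0x10F9 = 1000011111001 = -3847 (signed)
  0110101110111
+ 1000011111001
= 1111001110000
Result 1111001110000: MSB = 1 → 7792 − 8192 = -400.
Addends have opposite signs, so signed overflow cannot occur.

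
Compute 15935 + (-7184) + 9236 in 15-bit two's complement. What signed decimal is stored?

15935 + (-7184) = 8751 (010001000101111)
8751 + 9236 = 17987 → wraps to -14781 (100011001000011)

-14781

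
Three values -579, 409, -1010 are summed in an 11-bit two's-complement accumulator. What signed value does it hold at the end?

868

-579 + 409 = -170 (11101010110)
-170 + (-1010) = -1180 → wraps to 868 (01101100100)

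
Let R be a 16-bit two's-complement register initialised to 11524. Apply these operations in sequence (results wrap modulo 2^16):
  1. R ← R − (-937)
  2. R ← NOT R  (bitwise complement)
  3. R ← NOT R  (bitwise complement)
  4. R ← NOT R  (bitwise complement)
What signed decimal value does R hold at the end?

Start: R = 11524 = 0010110100000100.
R = 11524 − (-937) = 12461 = 0011000010101101
R = NOT 0011000010101101 = 1100111101010010 = -12462
R = NOT 1100111101010010 = 0011000010101101 = 12461
R = NOT 0011000010101101 = 1100111101010010 = -12462

-12462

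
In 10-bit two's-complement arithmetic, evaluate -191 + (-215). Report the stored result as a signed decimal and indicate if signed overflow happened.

-191 → 1101000001
-215 → 1100101001
  1101000001
+ 1100101001
= 1001101010  (discard carry-out 1)
Result 1001101010: MSB = 1 → 618 − 1024 = -406.
Both addends are negative and so is the stored result: no signed overflow.

-406; no overflow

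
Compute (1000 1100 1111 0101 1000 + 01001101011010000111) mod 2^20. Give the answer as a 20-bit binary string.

11011010010111011111

  10001100111101011000
+ 01001101011010000111
= 11011010010111011111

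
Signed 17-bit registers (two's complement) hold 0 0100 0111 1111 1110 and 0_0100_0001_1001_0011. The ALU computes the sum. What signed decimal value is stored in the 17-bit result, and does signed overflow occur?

35217; no overflow

0 0100 0111 1111 1110 → 00100011111111110 = 18430 (signed)
0_0100_0001_1001_0011 → 00100000110010011 = 16787 (signed)
  00100011111111110
+ 00100000110010011
= 01000100110010001
Result 01000100110010001: MSB = 0 → value 35217.
Both addends are non-negative and so is the stored result: no signed overflow.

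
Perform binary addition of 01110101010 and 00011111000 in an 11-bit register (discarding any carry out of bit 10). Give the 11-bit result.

10010100010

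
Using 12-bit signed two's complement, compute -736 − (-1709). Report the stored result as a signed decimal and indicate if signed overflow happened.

-736 → 110100100000
-1709 → 100101010011
Subtract via negate-and-add: invert 100101010011 + 1 = 011010101101 (i.e. 1709).
  110100100000
+ 011010101101
= 001111001101  (discard carry-out 1)
Result 001111001101: MSB = 0 → value 973.
Addends (after negating the subtrahend) have opposite signs, so signed overflow cannot occur.

973; no overflow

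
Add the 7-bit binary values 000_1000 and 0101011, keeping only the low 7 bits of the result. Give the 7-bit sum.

0110011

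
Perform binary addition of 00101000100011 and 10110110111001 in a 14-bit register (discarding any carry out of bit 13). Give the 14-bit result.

11011111011100

  00101000100011
+ 10110110111001
= 11011111011100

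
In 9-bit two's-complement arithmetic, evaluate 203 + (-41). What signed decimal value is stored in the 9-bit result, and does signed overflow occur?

162; no overflow

203 → 011001011
-41 → 111010111
  011001011
+ 111010111
= 010100010  (discard carry-out 1)
Result 010100010: MSB = 0 → value 162.
Addends have opposite signs, so signed overflow cannot occur.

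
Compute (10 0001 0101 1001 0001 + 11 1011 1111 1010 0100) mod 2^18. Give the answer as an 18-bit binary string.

  100001010110010001
+ 111011111110100100
= 011101010100110101  (discard carry-out 1)

011101010100110101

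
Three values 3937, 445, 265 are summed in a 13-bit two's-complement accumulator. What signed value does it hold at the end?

-3545

3937 + 445 = 4382 → wraps to -3810 (1000100011110)
-3810 + 265 = -3545 (1001000100111)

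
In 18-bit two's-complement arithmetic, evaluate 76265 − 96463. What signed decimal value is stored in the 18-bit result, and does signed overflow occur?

-20198; no overflow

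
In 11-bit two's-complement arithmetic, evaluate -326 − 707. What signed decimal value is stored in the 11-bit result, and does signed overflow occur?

1015; overflow

-326 → 11010111010
707 → 01011000011
Subtract via negate-and-add: invert 01011000011 + 1 = 10100111101 (i.e. -707).
  11010111010
+ 10100111101
= 01111110111  (discard carry-out 1)
Result 01111110111: MSB = 0 → value 1015.
Both addends (after negating the subtrahend) are negative but the stored result is non-negative: signed overflow. The true value -326 − 707 = -1033 lies outside [-1024, 1023].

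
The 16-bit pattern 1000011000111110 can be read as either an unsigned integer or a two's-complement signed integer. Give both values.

Unsigned: 1000011000111110 = 34366.
Signed: MSB=1 → 34366 − 65536 = -31170.

unsigned = 34366, signed = -31170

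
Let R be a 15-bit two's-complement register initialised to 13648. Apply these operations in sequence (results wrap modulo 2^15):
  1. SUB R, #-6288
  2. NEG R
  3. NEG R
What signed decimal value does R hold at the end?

-12832

Start: R = 13648 = 011010101010000.
R = 13648 − (-6288) = 19936; wraps to -12832 = 100110111100000
R = −(-12832) = 12832 = 011001000100000
R = −(12832) = -12832 = 100110111100000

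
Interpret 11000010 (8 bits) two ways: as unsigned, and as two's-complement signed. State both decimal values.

unsigned = 194, signed = -62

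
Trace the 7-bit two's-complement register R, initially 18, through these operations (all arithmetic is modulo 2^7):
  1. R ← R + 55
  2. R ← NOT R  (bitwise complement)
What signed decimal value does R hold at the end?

54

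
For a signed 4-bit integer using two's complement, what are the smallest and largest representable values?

min = -8, max = 7

Minimum: −2^3 = -8.
Maximum: 2^3 − 1 = 7.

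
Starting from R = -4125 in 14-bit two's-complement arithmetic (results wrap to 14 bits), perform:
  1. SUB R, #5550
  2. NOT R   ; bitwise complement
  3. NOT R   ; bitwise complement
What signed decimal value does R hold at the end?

6709

Start: R = -4125 = 10111111100011.
R = -4125 − 5550 = -9675; wraps to 6709 = 01101000110101
R = NOT 01101000110101 = 10010111001010 = -6710
R = NOT 10010111001010 = 01101000110101 = 6709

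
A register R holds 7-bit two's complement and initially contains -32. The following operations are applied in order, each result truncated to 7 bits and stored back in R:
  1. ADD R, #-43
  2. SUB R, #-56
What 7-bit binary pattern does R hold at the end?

Start: R = -32 = 1100000.
R = -32 + (-43) = -75; wraps to 53 = 0110101
R = 53 − (-56) = 109; wraps to -19 = 1101101

1101101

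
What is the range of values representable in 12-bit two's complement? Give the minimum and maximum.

Minimum: −2^11 = -2048.
Maximum: 2^11 − 1 = 2047.

min = -2048, max = 2047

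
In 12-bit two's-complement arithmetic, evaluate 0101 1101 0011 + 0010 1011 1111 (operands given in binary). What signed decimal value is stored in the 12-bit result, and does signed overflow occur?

-1902; overflow

0101 1101 0011 → 010111010011 = 1491 (signed)
0010 1011 1111 → 001010111111 = 703 (signed)
  010111010011
+ 001010111111
= 100010010010
Result 100010010010: MSB = 1 → 2194 − 4096 = -1902.
Both addends are non-negative but the stored result is negative: signed overflow. The true value 1491 + 703 = 2194 lies outside [-2048, 2047].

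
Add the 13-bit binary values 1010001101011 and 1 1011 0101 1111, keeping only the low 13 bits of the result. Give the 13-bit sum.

0111111001010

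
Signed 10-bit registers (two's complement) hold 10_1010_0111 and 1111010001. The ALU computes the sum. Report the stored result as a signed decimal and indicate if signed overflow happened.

-392; no overflow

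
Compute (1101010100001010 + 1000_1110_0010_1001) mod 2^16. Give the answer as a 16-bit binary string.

0110001100110011

  1101010100001010
+ 1000111000101001
= 0110001100110011  (discard carry-out 1)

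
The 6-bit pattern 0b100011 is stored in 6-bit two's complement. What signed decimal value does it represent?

-29

MSB is 1, so the value is negative.
Invert: 011100. Add 1: 011101 = 29. So the value is −29.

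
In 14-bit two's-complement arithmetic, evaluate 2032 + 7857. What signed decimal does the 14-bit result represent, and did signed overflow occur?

2032 → 00011111110000
7857 → 01111010110001
  00011111110000
+ 01111010110001
= 10011010100001
Result 10011010100001: MSB = 1 → 9889 − 16384 = -6495.
Both addends are non-negative but the stored result is negative: signed overflow. The true value 2032 + 7857 = 9889 lies outside [-8192, 8191].

-6495; overflow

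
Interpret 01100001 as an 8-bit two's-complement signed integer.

97

MSB is 0, so the value is non-negative: 01100001 = 97.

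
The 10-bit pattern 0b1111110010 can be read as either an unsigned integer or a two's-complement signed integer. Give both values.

unsigned = 1010, signed = -14

Unsigned: 1111110010 = 1010.
Signed: MSB=1 → 1010 − 1024 = -14.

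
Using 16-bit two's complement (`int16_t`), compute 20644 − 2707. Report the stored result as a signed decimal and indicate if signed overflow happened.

17937; no overflow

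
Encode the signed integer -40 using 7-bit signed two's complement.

|-40| = 40 = 0101000 in 7 bits.
Invert the bits: 1010111. Add 1: 1011000.
Check: 1011000 reads as 88 − 128 = -40.

1011000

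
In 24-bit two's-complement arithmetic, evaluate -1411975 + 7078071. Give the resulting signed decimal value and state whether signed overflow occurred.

5666096; no overflow

-1411975 → 111010100111010001111001
7078071 → 011011000000000010110111
  111010100111010001111001
+ 011011000000000010110111
= 010101100111010100110000  (discard carry-out 1)
Result 010101100111010100110000: MSB = 0 → value 5666096.
Addends have opposite signs, so signed overflow cannot occur.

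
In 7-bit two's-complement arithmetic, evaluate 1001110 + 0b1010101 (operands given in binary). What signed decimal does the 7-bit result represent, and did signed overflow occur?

35; overflow

1001110 = -50 (signed)
0b1010101 → 1010101 = -43 (signed)
  1001110
+ 1010101
= 0100011  (discard carry-out 1)
Result 0100011: MSB = 0 → value 35.
Both addends are negative but the stored result is non-negative: signed overflow. The true value -50 + (-43) = -93 lies outside [-64, 63].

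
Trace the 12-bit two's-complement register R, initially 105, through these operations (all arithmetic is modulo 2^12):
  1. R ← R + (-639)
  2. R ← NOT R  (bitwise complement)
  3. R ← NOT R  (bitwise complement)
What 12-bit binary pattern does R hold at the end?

110111101010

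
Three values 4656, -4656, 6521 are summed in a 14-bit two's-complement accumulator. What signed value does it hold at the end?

6521

4656 + (-4656) = 0 (00000000000000)
0 + 6521 = 6521 (01100101111001)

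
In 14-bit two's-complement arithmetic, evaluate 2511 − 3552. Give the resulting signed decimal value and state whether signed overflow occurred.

-1041; no overflow

2511 → 00100111001111
3552 → 00110111100000
Subtract via negate-and-add: invert 00110111100000 + 1 = 11001000100000 (i.e. -3552).
  00100111001111
+ 11001000100000
= 11101111101111
Result 11101111101111: MSB = 1 → 15343 − 16384 = -1041.
Addends (after negating the subtrahend) have opposite signs, so signed overflow cannot occur.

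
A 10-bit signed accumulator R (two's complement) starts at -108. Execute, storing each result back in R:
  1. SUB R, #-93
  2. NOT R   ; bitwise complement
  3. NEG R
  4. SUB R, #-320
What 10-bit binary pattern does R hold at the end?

Start: R = -108 = 1110010100.
R = -108 − (-93) = -15 = 1111110001
R = NOT 1111110001 = 0000001110 = 14
R = −(14) = -14 = 1111110010
R = -14 − (-320) = 306 = 0100110010

0100110010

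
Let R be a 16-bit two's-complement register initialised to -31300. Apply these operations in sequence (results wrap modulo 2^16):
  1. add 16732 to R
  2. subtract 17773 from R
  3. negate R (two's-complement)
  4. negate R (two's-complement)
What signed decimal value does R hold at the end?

Start: R = -31300 = 1000010110111100.
R = -31300 + 16732 = -14568 = 1100011100011000
R = -14568 − 17773 = -32341 = 1000000110101011
R = −(-32341) = 32341 = 0111111001010101
R = −(32341) = -32341 = 1000000110101011

-32341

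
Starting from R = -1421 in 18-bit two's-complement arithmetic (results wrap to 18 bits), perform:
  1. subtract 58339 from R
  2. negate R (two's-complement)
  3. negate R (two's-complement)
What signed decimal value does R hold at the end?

-59760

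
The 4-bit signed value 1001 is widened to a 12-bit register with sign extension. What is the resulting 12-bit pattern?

111111111001

MSB of 1001 is 1; replicate it into the new high bits.
11111111|1001 → 111111111001 (still -7).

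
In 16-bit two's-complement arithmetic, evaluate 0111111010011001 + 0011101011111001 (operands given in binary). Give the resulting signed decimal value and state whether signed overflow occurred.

0111111010011001 = 32409 (signed)
0011101011111001 = 15097 (signed)
  0111111010011001
+ 0011101011111001
= 1011100110010010
Result 1011100110010010: MSB = 1 → 47506 − 65536 = -18030.
Both addends are non-negative but the stored result is negative: signed overflow. The true value 32409 + 15097 = 47506 lies outside [-32768, 32767].

-18030; overflow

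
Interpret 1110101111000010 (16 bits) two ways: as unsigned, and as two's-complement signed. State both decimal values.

unsigned = 60354, signed = -5182

Unsigned: 1110101111000010 = 60354.
Signed: MSB=1 → 60354 − 65536 = -5182.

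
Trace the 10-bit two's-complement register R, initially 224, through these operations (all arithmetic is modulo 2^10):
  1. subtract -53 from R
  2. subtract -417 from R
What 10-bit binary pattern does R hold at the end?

1010110110

Start: R = 224 = 0011100000.
R = 224 − (-53) = 277 = 0100010101
R = 277 − (-417) = 694; wraps to -330 = 1010110110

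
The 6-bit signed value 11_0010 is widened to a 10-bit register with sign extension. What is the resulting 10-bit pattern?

1111110010

MSB of 110010 is 1; replicate it into the new high bits.
1111|110010 → 1111110010 (still -14).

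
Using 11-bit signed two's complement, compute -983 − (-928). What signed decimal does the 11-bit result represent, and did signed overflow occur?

-55; no overflow

-983 → 10000101001
-928 → 10001100000
Subtract via negate-and-add: invert 10001100000 + 1 = 01110100000 (i.e. 928).
  10000101001
+ 01110100000
= 11111001001
Result 11111001001: MSB = 1 → 1993 − 2048 = -55.
Addends (after negating the subtrahend) have opposite signs, so signed overflow cannot occur.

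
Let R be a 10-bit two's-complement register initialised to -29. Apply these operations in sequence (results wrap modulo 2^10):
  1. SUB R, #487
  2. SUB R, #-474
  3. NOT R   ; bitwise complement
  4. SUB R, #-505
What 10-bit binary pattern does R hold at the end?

Start: R = -29 = 1111100011.
R = -29 − 487 = -516; wraps to 508 = 0111111100
R = 508 − (-474) = 982; wraps to -42 = 1111010110
R = NOT 1111010110 = 0000101001 = 41
R = 41 − (-505) = 546; wraps to -478 = 1000100010

1000100010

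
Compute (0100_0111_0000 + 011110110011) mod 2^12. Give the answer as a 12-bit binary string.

  010001110000
+ 011110110011
= 110000100011

110000100011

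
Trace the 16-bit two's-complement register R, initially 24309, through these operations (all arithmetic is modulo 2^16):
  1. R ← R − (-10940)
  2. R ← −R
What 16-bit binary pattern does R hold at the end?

0111011001001111

Start: R = 24309 = 0101111011110101.
R = 24309 − (-10940) = 35249; wraps to -30287 = 1000100110110001
R = −(-30287) = 30287 = 0111011001001111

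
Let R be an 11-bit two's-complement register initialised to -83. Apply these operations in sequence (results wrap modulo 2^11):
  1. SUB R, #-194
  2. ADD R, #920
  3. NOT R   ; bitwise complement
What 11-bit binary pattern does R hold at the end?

Start: R = -83 = 11110101101.
R = -83 − (-194) = 111 = 00001101111
R = 111 + 920 = 1031; wraps to -1017 = 10000000111
R = NOT 10000000111 = 01111111000 = 1016

01111111000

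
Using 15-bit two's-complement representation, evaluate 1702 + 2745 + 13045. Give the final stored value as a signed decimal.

1702 + 2745 = 4447 (001000101011111)
4447 + 13045 = 17492 → wraps to -15276 (100010001010100)

-15276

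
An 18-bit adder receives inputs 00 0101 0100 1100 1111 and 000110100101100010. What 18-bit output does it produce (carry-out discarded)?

001011111000110001

  000101010011001111
+ 000110100101100010
= 001011111000110001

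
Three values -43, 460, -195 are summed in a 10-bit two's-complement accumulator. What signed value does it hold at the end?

222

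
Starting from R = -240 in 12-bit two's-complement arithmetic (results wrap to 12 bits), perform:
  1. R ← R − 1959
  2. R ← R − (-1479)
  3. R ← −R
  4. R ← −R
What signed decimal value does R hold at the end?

Start: R = -240 = 111100010000.
R = -240 − 1959 = -2199; wraps to 1897 = 011101101001
R = 1897 − (-1479) = 3376; wraps to -720 = 110100110000
R = −(-720) = 720 = 001011010000
R = −(720) = -720 = 110100110000

-720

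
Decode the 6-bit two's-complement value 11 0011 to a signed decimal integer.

MSB is 1, so the value is negative.
Invert: 001100. Add 1: 001101 = 13. So the value is −13.

-13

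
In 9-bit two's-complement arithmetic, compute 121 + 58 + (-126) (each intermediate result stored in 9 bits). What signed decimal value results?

121 + 58 = 179 (010110011)
179 + (-126) = 53 (000110101)

53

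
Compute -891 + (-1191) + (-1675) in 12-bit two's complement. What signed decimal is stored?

-891 + (-1191) = -2082 → wraps to 2014 (011111011110)
2014 + (-1675) = 339 (000101010011)

339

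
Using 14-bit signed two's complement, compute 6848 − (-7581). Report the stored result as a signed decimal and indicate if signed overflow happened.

6848 → 01101011000000
-7581 → 10001001100011
Subtract via negate-and-add: invert 10001001100011 + 1 = 01110110011101 (i.e. 7581).
  01101011000000
+ 01110110011101
= 11100001011101
Result 11100001011101: MSB = 1 → 14429 − 16384 = -1955.
Both addends (after negating the subtrahend) are non-negative but the stored result is negative: signed overflow. The true value 6848 − (-7581) = 14429 lies outside [-8192, 8191].

-1955; overflow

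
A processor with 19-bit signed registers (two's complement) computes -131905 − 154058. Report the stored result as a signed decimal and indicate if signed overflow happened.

-131905 → 1011111110010111111
154058 → 0100101100111001010
Subtract via negate-and-add: invert 0100101100111001010 + 1 = 1011010011000110110 (i.e. -154058).
  1011111110010111111
+ 1011010011000110110
= 0111010001011110101  (discard carry-out 1)
Result 0111010001011110101: MSB = 0 → value 238325.
Both addends (after negating the subtrahend) are negative but the stored result is non-negative: signed overflow. The true value -131905 − 154058 = -285963 lies outside [-262144, 262143].

238325; overflow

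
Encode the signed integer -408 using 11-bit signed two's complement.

|-408| = 408 = 00110011000 in 11 bits.
Invert the bits: 11001100111. Add 1: 11001101000.

11001101000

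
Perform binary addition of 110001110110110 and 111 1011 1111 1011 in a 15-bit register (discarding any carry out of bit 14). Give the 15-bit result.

  110001110110110
+ 111101111111011
= 101111110110001  (discard carry-out 1)

101111110110001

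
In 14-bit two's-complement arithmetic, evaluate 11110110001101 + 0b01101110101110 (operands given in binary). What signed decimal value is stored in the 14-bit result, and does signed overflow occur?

6459; no overflow

11110110001101 = -627 (signed)
0b01101110101110 → 01101110101110 = 7086 (signed)
  11110110001101
+ 01101110101110
= 01100100111011  (discard carry-out 1)
Result 01100100111011: MSB = 0 → value 6459.
Addends have opposite signs, so signed overflow cannot occur.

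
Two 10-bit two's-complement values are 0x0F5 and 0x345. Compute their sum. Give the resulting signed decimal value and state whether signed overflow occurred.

0x0F5 = 0011110101 = 245 (signed)
0x345 = 1101000101 = -187 (signed)
  0011110101
+ 1101000101
= 0000111010  (discard carry-out 1)
Result 0000111010: MSB = 0 → value 58.
Addends have opposite signs, so signed overflow cannot occur.

58; no overflow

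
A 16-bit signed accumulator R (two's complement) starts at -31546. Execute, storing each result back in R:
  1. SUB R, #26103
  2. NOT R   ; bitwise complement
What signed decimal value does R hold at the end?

-7888

Start: R = -31546 = 1000010011000110.
R = -31546 − 26103 = -57649; wraps to 7887 = 0001111011001111
R = NOT 0001111011001111 = 1110000100110000 = -7888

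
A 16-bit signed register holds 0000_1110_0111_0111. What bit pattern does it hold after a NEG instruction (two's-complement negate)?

1111000110001001

Invert: 1111000110001000. Add 1: 1111000110001001.
Check: 0000111001110111 = 3703, 1111000110001001 = -3703.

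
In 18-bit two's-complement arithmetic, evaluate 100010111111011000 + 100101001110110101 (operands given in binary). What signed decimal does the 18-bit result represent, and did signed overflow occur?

33677; overflow

100010111111011000 = -118824 (signed)
100101001110110101 = -109643 (signed)
  100010111111011000
+ 100101001110110101
= 001000001110001101  (discard carry-out 1)
Result 001000001110001101: MSB = 0 → value 33677.
Both addends are negative but the stored result is non-negative: signed overflow. The true value -118824 + (-109643) = -228467 lies outside [-131072, 131071].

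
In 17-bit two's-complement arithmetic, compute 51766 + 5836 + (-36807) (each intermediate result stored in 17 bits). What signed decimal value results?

20795

51766 + 5836 = 57602 (01110000100000010)
57602 + (-36807) = 20795 (00101000100111011)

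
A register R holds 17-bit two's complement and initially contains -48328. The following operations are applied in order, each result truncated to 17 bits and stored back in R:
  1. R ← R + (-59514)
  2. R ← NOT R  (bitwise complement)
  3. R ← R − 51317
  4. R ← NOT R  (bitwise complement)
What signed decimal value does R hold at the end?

-56525

Start: R = -48328 = 10100001100111000.
R = -48328 + (-59514) = -107842; wraps to 23230 = 00101101010111110
R = NOT 00101101010111110 = 11010010101000001 = -23231
R = -23231 − 51317 = -74548; wraps to 56524 = 01101110011001100
R = NOT 01101110011001100 = 10010001100110011 = -56525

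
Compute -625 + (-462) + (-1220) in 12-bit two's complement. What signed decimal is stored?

-625 + (-462) = -1087 (101111000001)
-1087 + (-1220) = -2307 → wraps to 1789 (011011111101)

1789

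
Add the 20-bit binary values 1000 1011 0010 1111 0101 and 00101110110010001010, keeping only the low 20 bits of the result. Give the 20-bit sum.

  10001011001011110101
+ 00101110110010001010
= 10111001111101111111

10111001111101111111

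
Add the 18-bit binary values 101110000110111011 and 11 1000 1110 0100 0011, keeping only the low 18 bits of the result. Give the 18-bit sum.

100110111111111110

  101110000110111011
+ 111000111001000011
= 100110111111111110  (discard carry-out 1)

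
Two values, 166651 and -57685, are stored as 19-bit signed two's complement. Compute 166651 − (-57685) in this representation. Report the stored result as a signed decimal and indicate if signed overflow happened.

166651 → 0101000101011111011
-57685 → 1110001111010101011
Subtract via negate-and-add: invert 1110001111010101011 + 1 = 0001110000101010101 (i.e. 57685).
  0101000101011111011
+ 0001110000101010101
= 0110110110001010000
Result 0110110110001010000: MSB = 0 → value 224336.
Both addends (after negating the subtrahend) are non-negative and so is the stored result: no signed overflow.

224336; no overflow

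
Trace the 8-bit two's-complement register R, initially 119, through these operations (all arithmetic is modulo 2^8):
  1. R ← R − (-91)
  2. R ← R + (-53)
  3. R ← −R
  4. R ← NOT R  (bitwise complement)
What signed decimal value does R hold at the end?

-100

Start: R = 119 = 01110111.
R = 119 − (-91) = 210; wraps to -46 = 11010010
R = -46 + (-53) = -99 = 10011101
R = −(-99) = 99 = 01100011
R = NOT 01100011 = 10011100 = -100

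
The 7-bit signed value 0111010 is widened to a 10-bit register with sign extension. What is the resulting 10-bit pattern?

MSB of 0111010 is 0; replicate it into the new high bits.
000|0111010 → 0000111010 (still 58).

0000111010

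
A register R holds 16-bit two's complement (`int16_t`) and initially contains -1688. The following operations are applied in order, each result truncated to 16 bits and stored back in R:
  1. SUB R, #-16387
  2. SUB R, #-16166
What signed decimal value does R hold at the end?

30865

Start: R = -1688 = 1111100101101000.
R = -1688 − (-16387) = 14699 = 0011100101101011
R = 14699 − (-16166) = 30865 = 0111100010010001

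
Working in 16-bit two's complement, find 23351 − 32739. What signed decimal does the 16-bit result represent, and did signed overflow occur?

23351 → 0101101100110111
32739 → 0111111111100011
Subtract via negate-and-add: invert 0111111111100011 + 1 = 1000000000011101 (i.e. -32739).
  0101101100110111
+ 1000000000011101
= 1101101101010100
Result 1101101101010100: MSB = 1 → 56148 − 65536 = -9388.
Addends (after negating the subtrahend) have opposite signs, so signed overflow cannot occur.

-9388; no overflow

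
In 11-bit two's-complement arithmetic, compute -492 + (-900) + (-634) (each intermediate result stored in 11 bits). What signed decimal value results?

22

-492 + (-900) = -1392 → wraps to 656 (01010010000)
656 + (-634) = 22 (00000010110)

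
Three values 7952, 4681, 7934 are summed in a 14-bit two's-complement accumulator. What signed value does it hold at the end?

4183

7952 + 4681 = 12633 → wraps to -3751 (11000101011001)
-3751 + 7934 = 4183 (01000001010111)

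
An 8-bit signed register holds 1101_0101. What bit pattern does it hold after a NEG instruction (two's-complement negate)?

Invert: 00101010. Add 1: 00101011.

00101011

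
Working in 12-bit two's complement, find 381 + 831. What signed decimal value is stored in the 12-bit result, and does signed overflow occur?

1212; no overflow

381 → 000101111101
831 → 001100111111
  000101111101
+ 001100111111
= 010010111100
Result 010010111100: MSB = 0 → value 1212.
Both addends are non-negative and so is the stored result: no signed overflow.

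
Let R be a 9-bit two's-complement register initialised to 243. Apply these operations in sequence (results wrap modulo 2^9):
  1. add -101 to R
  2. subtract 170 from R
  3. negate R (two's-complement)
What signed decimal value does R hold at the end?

28

Start: R = 243 = 011110011.
R = 243 + (-101) = 142 = 010001110
R = 142 − 170 = -28 = 111100100
R = −(-28) = 28 = 000011100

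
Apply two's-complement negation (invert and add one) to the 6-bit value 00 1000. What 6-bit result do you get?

Invert: 110111. Add 1: 111000.

111000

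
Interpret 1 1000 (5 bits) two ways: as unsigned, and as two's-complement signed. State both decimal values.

Unsigned: 11000 = 24.
Signed: MSB=1 → 24 − 32 = -8.

unsigned = 24, signed = -8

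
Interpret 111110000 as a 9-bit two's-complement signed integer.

-16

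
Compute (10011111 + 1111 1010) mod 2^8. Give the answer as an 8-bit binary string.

10011001

  10011111
+ 11111010
= 10011001  (discard carry-out 1)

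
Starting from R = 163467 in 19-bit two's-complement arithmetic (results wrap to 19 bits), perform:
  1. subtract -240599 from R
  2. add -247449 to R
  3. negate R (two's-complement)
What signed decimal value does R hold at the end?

Start: R = 163467 = 0100111111010001011.
R = 163467 − (-240599) = 404066; wraps to -120222 = 1100010101001100010
R = -120222 + (-247449) = -367671; wraps to 156617 = 0100110001111001001
R = −(156617) = -156617 = 1011001110000110111

-156617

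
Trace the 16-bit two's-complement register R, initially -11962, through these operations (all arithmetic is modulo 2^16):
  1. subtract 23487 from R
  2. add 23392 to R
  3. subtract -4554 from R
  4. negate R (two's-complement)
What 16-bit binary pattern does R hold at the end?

Start: R = -11962 = 1101000101000110.
R = -11962 − 23487 = -35449; wraps to 30087 = 0111010110000111
R = 30087 + 23392 = 53479; wraps to -12057 = 1101000011100111
R = -12057 − (-4554) = -7503 = 1110001010110001
R = −(-7503) = 7503 = 0001110101001111

0001110101001111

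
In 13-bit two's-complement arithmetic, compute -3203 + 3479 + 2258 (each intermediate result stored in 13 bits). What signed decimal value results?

2534

-3203 + 3479 = 276 (0000100010100)
276 + 2258 = 2534 (0100111100110)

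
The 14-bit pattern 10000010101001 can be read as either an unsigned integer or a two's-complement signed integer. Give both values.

unsigned = 8361, signed = -8023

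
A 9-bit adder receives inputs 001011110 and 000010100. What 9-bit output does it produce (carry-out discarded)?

001110010

  001011110
+ 000010100
= 001110010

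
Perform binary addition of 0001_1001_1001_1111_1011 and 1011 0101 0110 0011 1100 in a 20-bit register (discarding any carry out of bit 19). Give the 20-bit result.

11001111000000110111

  00011001100111111011
+ 10110101011000111100
= 11001111000000110111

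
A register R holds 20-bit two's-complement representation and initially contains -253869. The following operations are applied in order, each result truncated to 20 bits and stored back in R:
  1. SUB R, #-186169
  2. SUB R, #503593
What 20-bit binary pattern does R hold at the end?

Start: R = -253869 = 11000010000001010011.
R = -253869 − (-186169) = -67700 = 11101111011110001100
R = -67700 − 503593 = -571293; wraps to 477283 = 01110100100001100011

01110100100001100011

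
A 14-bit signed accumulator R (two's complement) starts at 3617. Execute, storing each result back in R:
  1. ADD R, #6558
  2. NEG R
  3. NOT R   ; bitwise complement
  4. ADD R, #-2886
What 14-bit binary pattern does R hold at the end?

01110001111000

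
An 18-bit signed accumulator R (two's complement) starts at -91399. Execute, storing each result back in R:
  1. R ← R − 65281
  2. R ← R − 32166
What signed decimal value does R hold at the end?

Start: R = -91399 = 101001101011111001.
R = -91399 − 65281 = -156680; wraps to 105464 = 011001101111111000
R = 105464 − 32166 = 73298 = 010001111001010010

73298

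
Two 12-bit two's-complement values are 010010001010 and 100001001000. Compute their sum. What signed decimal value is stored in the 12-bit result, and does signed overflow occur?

-814; no overflow

010010001010 = 1162 (signed)
100001001000 = -1976 (signed)
  010010001010
+ 100001001000
= 110011010010
Result 110011010010: MSB = 1 → 3282 − 4096 = -814.
Addends have opposite signs, so signed overflow cannot occur.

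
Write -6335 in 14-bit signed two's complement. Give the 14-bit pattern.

10011101000001

|-6335| = 6335 = 01100010111111 in 14 bits.
Invert the bits: 10011101000000. Add 1: 10011101000001.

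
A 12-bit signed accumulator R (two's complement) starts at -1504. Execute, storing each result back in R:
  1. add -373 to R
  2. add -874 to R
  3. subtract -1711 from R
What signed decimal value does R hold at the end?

Start: R = -1504 = 101000100000.
R = -1504 + (-373) = -1877 = 100010101011
R = -1877 + (-874) = -2751; wraps to 1345 = 010101000001
R = 1345 − (-1711) = 3056; wraps to -1040 = 101111110000

-1040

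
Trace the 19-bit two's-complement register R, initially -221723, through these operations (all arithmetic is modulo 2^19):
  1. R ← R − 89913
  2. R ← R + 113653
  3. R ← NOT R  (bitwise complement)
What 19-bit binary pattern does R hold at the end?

0110000010101011110

Start: R = -221723 = 1001001110111100101.
R = -221723 − 89913 = -311636; wraps to 212652 = 0110011111010101100
R = 212652 + 113653 = 326305; wraps to -197983 = 1001111101010100001
R = NOT 1001111101010100001 = 0110000010101011110 = 197982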